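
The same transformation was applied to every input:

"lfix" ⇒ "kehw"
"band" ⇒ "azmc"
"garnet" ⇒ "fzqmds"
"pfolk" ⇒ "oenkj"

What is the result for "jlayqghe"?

ikzxpfgd

Each output is the input with this applied: shift every letter 1 place backward in the alphabet (wrapping around).
For "jlayqghe" the result is "ikzxpfgd".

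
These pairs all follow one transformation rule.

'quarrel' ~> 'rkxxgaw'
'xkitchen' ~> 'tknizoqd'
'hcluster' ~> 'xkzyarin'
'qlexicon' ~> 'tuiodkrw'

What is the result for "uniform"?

sxulota

Rule — shift every letter 6 places forward in the alphabet (wrapping around), then reverse the string.
Applying both steps to "uniform": "atoluxs", then "sxulota".
(Check on "qlexicon": → "wrkdoiut" → "tuiodkrw" ✓)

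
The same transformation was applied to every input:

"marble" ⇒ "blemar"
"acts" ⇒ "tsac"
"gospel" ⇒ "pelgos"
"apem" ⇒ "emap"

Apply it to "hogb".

Each output is the input with this applied: swap the front and back halves of the string.
Doing the same to "hogb": "gbho".

gbho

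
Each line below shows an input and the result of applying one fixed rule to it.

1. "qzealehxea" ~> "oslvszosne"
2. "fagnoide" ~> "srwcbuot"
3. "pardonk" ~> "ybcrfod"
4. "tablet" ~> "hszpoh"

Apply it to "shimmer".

The rule is to reverse the string, then shift every letter 12 places backward in the alphabet (wrapping around).
"shimmer" → "remmihs" → "fsaawvg".
(Check on "fagnoide": → "ediongaf" → "srwcbuot" ✓)

fsaawvg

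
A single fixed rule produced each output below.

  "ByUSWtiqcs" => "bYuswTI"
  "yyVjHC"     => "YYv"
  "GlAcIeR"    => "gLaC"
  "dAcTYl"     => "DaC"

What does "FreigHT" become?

fREI

Looking at the pairs, the operation is to delete the last 3 characters, then flip the case of every letter.
Applying both steps to "FreigHT": "Frei", then "fREI".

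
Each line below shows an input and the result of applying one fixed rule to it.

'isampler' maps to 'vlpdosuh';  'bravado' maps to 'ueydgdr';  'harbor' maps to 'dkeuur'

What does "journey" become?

The pattern: shift every letter 3 places forward in the alphabet (wrapping around), then swap each adjacent pair of characters (1↔2, 3↔4, ...).
Starting from "journey": after the first operation, "mrxuqhb"; after the second, "rmuxhqb".

rmuxhqb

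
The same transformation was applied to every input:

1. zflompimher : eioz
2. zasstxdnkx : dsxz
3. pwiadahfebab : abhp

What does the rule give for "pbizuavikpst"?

Looking at the pairs, the operation is to keep one character in every 3, starting at position 1 (positions 1st, 4th, 7th, ...), then sort the characters into alphabetical order.
Applying both steps to "pbizuavikpst": "pzvp", then "ppvz".

ppvz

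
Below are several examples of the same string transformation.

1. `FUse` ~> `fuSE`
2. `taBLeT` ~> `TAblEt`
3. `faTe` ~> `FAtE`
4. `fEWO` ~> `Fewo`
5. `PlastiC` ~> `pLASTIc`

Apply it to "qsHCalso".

QShcALSO

The transformation: flip the case of every letter.
For "qsHCalso" the result is "QShcALSO".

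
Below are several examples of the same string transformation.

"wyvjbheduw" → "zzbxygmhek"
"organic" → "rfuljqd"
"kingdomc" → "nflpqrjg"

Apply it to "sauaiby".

The rule is to shift every letter 3 places forward in the alphabet (wrapping around), then take characters alternately from the front and the back (1st, last, 2nd, 2nd-last, ...).
For "sauaiby" the result is "vbdexld".

vbdexld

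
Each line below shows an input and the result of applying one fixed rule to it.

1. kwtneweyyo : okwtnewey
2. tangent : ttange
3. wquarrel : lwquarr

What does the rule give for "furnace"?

efurna

Each output is the input with this applied: move the last character to the front, then delete the last character.
"furnace" → "efurnac" → "efurna".
(Check on "tangent": → "ttangen" → "ttange" ✓)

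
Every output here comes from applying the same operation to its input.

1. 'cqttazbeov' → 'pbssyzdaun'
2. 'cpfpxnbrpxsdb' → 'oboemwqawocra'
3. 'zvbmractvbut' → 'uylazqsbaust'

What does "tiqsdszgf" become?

In each case the input is transformed by: swap each adjacent pair of characters (1↔2, 3↔4, ...), then shift every letter 1 place backward in the alphabet (wrapping around).
"tiqsdszgf" → "itsqsdgzf" → "hsrprcfye".

hsrprcfye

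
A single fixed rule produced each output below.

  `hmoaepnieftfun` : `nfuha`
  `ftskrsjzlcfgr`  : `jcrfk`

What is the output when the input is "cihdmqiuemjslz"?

imlcd

The rule is to keep one character in every 3, starting at position 1 (positions 1st, 4th, 7th, ...), then move the last 3 characters to the front (rotate right by 3).
For "cihdmqiuemjslz", step one produces "cdiml"; step two turns that into "imlcd".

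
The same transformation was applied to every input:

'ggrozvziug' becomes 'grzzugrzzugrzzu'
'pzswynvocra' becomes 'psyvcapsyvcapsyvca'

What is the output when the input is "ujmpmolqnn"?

ummlnummlnummln

Rule — keep every other character starting from the first (positions 1st, 3rd, 5th, ...), then write the whole string 3 times in a row.
For "ujmpmolqnn", step one produces "ummln"; step two turns that into "ummlnummlnummln".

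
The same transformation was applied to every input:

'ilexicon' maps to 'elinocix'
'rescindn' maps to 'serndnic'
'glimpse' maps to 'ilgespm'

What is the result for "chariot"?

Rule — reverse the string, then move the last 3 characters to the front (rotate right by 3).
For "chariot", step one produces "toirahc"; step two turns that into "ahctoir".

ahctoir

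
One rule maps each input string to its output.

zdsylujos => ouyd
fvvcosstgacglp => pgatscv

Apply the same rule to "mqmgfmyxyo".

The pattern: keep every other character starting from the second (positions 2nd, 4th, 6th, ...), then reverse the string.
Applying both steps to "mqmgfmyxyo": "qgmxo", then "oxmgq".

oxmgq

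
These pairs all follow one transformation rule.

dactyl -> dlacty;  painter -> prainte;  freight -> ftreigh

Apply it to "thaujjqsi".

What's happening: swap the first and last characters, then move the last character to the front.
So "thaujjqsi" becomes "tihaujjqs".

tihaujjqs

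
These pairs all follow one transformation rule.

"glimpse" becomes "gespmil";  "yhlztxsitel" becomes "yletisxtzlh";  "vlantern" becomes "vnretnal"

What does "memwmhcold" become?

mdlochmwme

In each case the input is transformed by: move the first character to the end, then reverse the string.
Applying both steps to "memwmhcold": "emwmhcoldm", then "mdlochmwme".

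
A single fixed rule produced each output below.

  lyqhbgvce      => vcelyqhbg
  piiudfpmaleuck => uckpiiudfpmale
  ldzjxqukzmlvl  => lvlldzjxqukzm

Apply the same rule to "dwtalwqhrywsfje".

The pattern: move the last 3 characters to the front (rotate right by 3).
Doing the same to "dwtalwqhrywsfje": "fjedwtalwqhryws".

fjedwtalwqhryws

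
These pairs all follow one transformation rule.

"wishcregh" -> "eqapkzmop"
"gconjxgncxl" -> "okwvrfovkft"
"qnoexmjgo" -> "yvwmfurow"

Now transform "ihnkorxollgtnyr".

qpvswzfwttobvgz

Rule — shift every letter 8 places forward in the alphabet (wrapping around).
"ihnkorxollgtnyr" → "qpvswzfwttobvgz".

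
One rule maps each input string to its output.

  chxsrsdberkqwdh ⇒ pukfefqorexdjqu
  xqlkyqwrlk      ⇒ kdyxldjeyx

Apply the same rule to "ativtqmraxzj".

Rule — shift every letter 13 places forward in the alphabet (wrapping around) — i.e. ROT13.
For "ativtqmraxzj" the result is "ngvigdzenkmw".

ngvigdzenkmw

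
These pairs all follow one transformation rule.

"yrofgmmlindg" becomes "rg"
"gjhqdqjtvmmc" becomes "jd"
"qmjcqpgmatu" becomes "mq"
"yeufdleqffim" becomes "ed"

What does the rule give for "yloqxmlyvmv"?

lx

Looking at the pairs, the operation is to keep one character in every 3, starting at position 2 (positions 2nd, 5th, 8th, ...), then keep only the first 2 characters.
Working it through for "yloqxmlyvmv": intermediate "lxyv", final "lx".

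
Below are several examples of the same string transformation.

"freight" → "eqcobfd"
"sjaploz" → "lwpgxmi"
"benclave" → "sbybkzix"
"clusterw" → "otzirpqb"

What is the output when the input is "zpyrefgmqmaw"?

Looking at the pairs, the operation is to shift every letter 3 places backward in the alphabet (wrapping around), then move the last 2 characters to the front (rotate right by 2).
Applying both steps to "zpyrefgmqmaw": "wmvobcdjnjxt", then "xtwmvobcdjnj".

xtwmvobcdjnj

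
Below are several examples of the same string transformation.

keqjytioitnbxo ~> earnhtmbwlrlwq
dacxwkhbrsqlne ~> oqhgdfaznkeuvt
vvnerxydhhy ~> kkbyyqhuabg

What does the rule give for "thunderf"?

huiwkxqg

The rule is to move the last 3 characters to the front (rotate right by 3), then shift every letter 3 places forward in the alphabet (wrapping around).
Starting from "thunderf": after the first operation, "erfthund"; after the second, "huiwkxqg".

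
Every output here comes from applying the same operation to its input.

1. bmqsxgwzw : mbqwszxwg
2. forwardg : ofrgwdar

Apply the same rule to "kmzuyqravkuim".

What's happening: move the first character to the end, then take characters alternately from the front and the back (1st, last, 2nd, 2nd-last, ...).
Starting from "kmzuyqravkuim": after the first operation, "mzuyqravkuimk"; after the second, "mkzmuiyuqkrva".

mkzmuiyuqkrva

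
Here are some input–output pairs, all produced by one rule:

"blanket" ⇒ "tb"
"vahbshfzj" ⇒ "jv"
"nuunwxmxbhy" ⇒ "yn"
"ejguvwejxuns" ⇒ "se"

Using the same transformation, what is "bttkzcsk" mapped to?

kb

What's happening: move the first character to the end, then keep only the last 2 characters.
Starting from "bttkzcsk": after the first operation, "ttkzcskb"; after the second, "kb".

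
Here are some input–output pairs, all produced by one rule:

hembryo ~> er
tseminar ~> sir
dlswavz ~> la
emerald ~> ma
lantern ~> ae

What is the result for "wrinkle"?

rk

The rule is to keep one character in every 3, starting at position 2 (positions 2nd, 5th, 8th, ...).
Doing the same to "wrinkle": "rk".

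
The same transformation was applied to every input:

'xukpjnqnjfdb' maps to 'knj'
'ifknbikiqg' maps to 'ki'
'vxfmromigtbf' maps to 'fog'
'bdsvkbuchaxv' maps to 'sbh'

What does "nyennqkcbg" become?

eq

What's happening: delete the last 2 characters, then keep one character in every 3, starting at position 3 (positions 3rd, 6th, 9th, ...).
Applying both steps to "nyennqkcbg": "nyennqkc", then "eq".
(Check on "xukpjnqnjfdb": → "xukpjnqnjf" → "knj" ✓)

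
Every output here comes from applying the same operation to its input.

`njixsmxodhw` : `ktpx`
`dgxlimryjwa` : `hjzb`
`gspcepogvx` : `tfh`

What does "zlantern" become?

muo

Each output is the input with this applied: keep one character in every 3, starting at position 2 (positions 2nd, 5th, 8th, ...), then shift every letter 1 place forward in the alphabet (wrapping around).
"zlantern" → "ltn" → "muo".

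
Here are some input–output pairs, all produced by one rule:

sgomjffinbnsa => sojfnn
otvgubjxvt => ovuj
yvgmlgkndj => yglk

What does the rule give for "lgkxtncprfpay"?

Looking at the pairs, the operation is to delete the last 2 characters, then keep every other character starting from the first (positions 1st, 3rd, 5th, ...).
Applying that to "lgkxtncprfpay" gives "lktcrp".
(Check on "otvgubjxvt": → "otvgubjx" → "ovuj" ✓)

lktcrp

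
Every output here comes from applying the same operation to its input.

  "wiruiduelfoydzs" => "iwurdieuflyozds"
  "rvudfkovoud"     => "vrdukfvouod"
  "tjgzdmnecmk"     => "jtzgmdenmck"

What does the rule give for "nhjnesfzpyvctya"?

hnnjsezfypcvyta

Looking at the pairs, the operation is to swap each adjacent pair of characters (1↔2, 3↔4, ...).
For "nhjnesfzpyvctya" the result is "hnnjsezfypcvyta".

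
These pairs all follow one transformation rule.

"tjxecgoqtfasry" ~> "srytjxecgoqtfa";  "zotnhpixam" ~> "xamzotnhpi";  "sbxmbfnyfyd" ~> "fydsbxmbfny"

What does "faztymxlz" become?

xlzfaztym

What's happening: move the last 3 characters to the front (rotate right by 3).
"faztymxlz" → "xlzfaztym".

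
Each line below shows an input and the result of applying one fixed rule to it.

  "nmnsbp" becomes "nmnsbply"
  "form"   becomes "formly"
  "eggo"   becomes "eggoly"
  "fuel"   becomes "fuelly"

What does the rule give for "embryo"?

The transformation: append "ly".
Doing the same to "embryo": "embryoly".

embryoly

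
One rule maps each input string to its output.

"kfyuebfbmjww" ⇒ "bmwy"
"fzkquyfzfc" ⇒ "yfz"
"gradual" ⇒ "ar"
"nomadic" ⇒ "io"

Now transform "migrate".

ti

In each case the input is transformed by: move the first 3 characters to the end (rotate left by 3), then keep one character in every 3, starting at position 3 (positions 3rd, 6th, 9th, ...).
For "migrate", step one produces "ratemig"; step two turns that into "ti".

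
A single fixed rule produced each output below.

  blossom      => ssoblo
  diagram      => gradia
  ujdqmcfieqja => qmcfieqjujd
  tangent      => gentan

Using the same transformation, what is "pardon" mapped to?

The rule is to delete the last character, then move the first 3 characters to the end (rotate left by 3).
"pardon" → "pardo" → "dopar".

dopar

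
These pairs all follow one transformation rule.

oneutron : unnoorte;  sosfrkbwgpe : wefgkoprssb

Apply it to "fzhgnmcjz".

zfghjmnzc

Each output is the input with this applied: sort the characters into alphabetical order, then swap the first and last characters.
"fzhgnmcjz" → "cfghjmnzz" → "zfghjmnzc".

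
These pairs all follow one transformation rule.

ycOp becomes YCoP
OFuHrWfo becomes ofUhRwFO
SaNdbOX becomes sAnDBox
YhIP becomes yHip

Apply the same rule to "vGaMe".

Looking at the pairs, the operation is to flip the case of every letter.
Applying that to "vGaMe" gives "VgAmE".

VgAmE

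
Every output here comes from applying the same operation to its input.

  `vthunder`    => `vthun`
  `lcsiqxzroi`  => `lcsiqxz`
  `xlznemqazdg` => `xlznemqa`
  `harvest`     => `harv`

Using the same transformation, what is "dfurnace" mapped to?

dfurn

The rule is to delete the last 3 characters.
Applying that to "dfurnace" gives "dfurn".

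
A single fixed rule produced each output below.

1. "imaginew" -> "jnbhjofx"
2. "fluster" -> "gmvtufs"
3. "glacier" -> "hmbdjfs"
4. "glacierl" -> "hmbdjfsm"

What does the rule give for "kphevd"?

lqifwe

The pattern: shift every letter 1 place forward in the alphabet (wrapping around).
On "kphevd" that produces "lqifwe".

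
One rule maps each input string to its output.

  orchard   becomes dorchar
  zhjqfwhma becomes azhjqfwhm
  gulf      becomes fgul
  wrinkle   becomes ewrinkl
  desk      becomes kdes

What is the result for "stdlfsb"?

Looking at the pairs, the operation is to move the last character to the front.
For "stdlfsb" the result is "bstdlfs".

bstdlfs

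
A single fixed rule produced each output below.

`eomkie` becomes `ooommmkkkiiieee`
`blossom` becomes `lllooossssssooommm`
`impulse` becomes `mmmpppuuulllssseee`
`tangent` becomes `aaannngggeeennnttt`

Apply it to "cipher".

The transformation: repeat every character 3 times, then delete the first 3 characters.
Doing the same to "cipher": "iiippphhheeerrr".

iiippphhheeerrr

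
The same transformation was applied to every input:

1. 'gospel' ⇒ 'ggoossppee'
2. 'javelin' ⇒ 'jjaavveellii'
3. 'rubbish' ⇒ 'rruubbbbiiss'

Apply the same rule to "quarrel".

qquuaarrrree

Each output is the input with this applied: double every character, then delete the last 2 characters.
On "quarrel": the first step gives "qquuaarrrreell", and the second then gives "qquuaarrrree".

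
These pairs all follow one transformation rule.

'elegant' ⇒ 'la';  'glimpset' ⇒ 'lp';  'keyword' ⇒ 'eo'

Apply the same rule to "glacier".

Looking at the pairs, the operation is to move the last character to the front, then keep one character in every 3, starting at position 3 (positions 3rd, 6th, 9th, ...).
On "glacier": the first step gives "rglacie", and the second then gives "li".

li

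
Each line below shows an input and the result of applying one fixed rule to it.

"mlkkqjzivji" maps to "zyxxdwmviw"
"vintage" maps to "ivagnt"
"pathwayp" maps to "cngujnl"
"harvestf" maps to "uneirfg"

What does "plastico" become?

Looking at the pairs, the operation is to delete the last character, then shift every letter 13 places forward in the alphabet (wrapping around) — i.e. ROT13.
Applying both steps to "plastico": "plastic", then "cynfgvp".

cynfgvp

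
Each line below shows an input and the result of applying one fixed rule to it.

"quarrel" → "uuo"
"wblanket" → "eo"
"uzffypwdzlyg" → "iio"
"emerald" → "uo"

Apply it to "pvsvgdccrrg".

uu

The transformation: shift every letter 3 places forward in the alphabet (wrapping around), then keep only the vowels.
Starting from "pvsvgdccrrg": after the first operation, "syvyjgffuuj"; after the second, "uu".
(Check on "quarrel": → "txduuho" → "uuo" ✓)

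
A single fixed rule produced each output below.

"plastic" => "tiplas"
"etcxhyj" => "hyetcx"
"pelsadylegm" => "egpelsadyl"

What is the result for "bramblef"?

Looking at the pairs, the operation is to delete the last character, then move the last 2 characters to the front (rotate right by 2).
On "bramblef": the first step gives "bramble", and the second then gives "lebramb".

lebramb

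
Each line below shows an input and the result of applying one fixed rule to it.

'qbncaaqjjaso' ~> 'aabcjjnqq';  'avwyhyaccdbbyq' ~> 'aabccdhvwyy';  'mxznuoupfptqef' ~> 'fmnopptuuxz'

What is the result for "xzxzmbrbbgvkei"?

Rule — delete the last 3 characters, then sort the characters into alphabetical order.
Starting from "xzxzmbrbbgvkei": after the first operation, "xzxzmbrbbgv"; after the second, "bbbgmrvxxzz".

bbbgmrvxxzz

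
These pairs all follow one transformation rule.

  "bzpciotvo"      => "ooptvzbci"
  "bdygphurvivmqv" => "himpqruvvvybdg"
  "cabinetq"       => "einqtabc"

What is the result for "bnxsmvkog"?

mnosvxbgk

Rule — sort the characters into alphabetical order, then move the first 3 characters to the end (rotate left by 3).
Working it through for "bnxsmvkog": intermediate "bgkmnosvx", final "mnosvxbgk".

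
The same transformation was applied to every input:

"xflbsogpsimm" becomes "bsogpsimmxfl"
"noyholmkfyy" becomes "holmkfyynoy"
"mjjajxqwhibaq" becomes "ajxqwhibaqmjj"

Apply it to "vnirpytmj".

The pattern: move the first 3 characters to the end (rotate left by 3).
On "vnirpytmj" that produces "rpytmjvni".

rpytmjvni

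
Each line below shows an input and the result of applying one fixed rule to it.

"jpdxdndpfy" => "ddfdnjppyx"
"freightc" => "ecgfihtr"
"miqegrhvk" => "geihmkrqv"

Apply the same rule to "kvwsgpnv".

kgpnvswv

What's happening: sort the characters into alphabetical order, then swap each adjacent pair of characters (1↔2, 3↔4, ...).
For "kvwsgpnv", step one produces "gknpsvvw"; step two turns that into "kgpnvswv".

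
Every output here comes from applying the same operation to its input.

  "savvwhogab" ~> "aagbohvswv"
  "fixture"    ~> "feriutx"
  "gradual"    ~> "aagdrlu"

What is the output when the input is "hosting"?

Looking at the pairs, the operation is to sort the characters into alphabetical order, then swap each adjacent pair of characters (1↔2, 3↔4, ...).
On "hosting": the first step gives "ghinost", and the second then gives "hgnisot".

hgnisot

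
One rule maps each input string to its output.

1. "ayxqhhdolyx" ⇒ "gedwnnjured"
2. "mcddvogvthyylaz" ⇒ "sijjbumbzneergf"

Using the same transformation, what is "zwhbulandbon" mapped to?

fcnhargtjhut

The transformation: shift every letter 6 places forward in the alphabet (wrapping around).
On "zwhbulandbon" that produces "fcnhargtjhut".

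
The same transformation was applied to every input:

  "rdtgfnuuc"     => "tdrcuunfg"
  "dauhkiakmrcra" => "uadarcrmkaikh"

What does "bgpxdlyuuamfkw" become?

In each case the input is transformed by: reverse the string, then move the last 3 characters to the front (rotate right by 3).
Applying both steps to "bgpxdlyuuamfkw": "wkfmauuyldxpgb", then "pgbwkfmauuyldx".

pgbwkfmauuyldx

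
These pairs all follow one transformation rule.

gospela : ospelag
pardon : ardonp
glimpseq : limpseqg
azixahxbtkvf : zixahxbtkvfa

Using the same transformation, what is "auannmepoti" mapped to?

The transformation: move the first character to the end.
So "auannmepoti" becomes "uannmepotia".

uannmepotia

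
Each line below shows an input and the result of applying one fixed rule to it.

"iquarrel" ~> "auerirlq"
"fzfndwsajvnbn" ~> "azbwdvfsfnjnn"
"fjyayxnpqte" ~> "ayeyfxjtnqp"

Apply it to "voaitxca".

axavctio

In each case the input is transformed by: sort the characters into alphabetical order, then take characters alternately from the front and the back (1st, last, 2nd, 2nd-last, ...).
On "voaitxca": the first step gives "aaciotvx", and the second then gives "axavctio".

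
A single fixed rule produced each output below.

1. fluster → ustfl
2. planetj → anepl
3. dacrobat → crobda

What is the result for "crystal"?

ystcr

Each output is the input with this applied: delete the last 2 characters, then move the first 2 characters to the end (rotate left by 2).
Applying that to "crystal" gives "ystcr".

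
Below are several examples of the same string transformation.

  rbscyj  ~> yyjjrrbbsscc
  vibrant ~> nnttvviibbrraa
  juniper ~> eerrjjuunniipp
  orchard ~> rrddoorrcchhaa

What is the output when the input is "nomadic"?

iiccnnoommaadd

Rule — move the last 2 characters to the front (rotate right by 2), then double every character.
Doing the same to "nomadic": "iiccnnoommaadd".
(Check on "vibrant": → "ntvibra" → "nnttvviibbrraa" ✓)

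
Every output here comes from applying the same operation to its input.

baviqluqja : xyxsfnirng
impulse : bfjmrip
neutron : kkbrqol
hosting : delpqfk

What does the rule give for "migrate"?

What's happening: shift every letter 3 places backward in the alphabet (wrapping around), then move the last character to the front.
"migrate" → "jfdoxqb" → "bjfdoxq".

bjfdoxq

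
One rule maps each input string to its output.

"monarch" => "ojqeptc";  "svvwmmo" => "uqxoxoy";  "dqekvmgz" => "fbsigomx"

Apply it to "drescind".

fftpgkue

Each output is the input with this applied: take characters alternately from the front and the back (1st, last, 2nd, 2nd-last, ...), then shift every letter 2 places forward in the alphabet (wrapping around).
Applying both steps to "drescind": "ddrneisc", then "fftpgkue".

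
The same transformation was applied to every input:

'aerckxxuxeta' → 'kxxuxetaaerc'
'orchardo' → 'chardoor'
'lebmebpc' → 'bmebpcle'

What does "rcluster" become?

lusterrc

The transformation: move the last 2 characters to the front (rotate right by 2), then swap the front and back halves of the string.
Working it through for "rcluster": intermediate "errclust", final "lusterrc".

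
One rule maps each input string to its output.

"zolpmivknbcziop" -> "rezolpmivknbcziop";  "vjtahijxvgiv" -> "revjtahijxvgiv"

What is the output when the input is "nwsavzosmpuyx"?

Rule — prepend "re".
"nwsavzosmpuyx" → "renwsavzosmpuyx".

renwsavzosmpuyx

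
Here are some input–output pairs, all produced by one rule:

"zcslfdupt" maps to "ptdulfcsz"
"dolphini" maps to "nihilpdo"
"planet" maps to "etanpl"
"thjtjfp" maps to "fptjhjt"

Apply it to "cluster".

The rule is to reverse the string, then swap each adjacent pair of characters (1↔2, 3↔4, ...).
Working it through for "cluster": intermediate "retsulc", final "erstluc".

erstluc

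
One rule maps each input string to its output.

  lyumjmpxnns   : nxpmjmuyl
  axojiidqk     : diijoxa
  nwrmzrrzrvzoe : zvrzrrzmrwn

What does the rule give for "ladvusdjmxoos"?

oxmjdsuvdal

What's happening: delete the last 2 characters, then reverse the string.
Starting from "ladvusdjmxoos": after the first operation, "ladvusdjmxo"; after the second, "oxmjdsuvdal".
(Check on "lyumjmpxnns": → "lyumjmpxn" → "nxpmjmuyl" ✓)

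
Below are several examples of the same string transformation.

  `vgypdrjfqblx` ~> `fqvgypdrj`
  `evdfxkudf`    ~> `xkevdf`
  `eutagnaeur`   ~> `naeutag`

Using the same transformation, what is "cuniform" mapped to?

ifcun

The rule is to delete the last 3 characters, then move the last 2 characters to the front (rotate right by 2).
Working it through for "cuniform": intermediate "cunif", final "ifcun".
(Check on "eutagnaeur": → "eutagna" → "naeutag" ✓)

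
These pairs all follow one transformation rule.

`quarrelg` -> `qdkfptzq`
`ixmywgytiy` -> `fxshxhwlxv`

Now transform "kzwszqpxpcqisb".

wobphrajyvrypo

The pattern: swap the front and back halves of the string, then shift every letter 1 place backward in the alphabet (wrapping around).
Starting from "kzwszqpxpcqisb": after the first operation, "xpcqisbkzwszqp"; after the second, "wobphrajyvrypo".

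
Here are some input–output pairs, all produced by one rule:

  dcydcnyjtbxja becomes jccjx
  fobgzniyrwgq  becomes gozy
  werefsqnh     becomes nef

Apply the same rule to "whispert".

The rule is to move the last 2 characters to the front (rotate right by 2), then keep one character in every 3, starting at position 1 (positions 1st, 4th, 7th, ...).
"whispert" → "rtwhispe" → "rhp".
(Check on "werefsqnh": → "nhwerefsq" → "nef" ✓)

rhp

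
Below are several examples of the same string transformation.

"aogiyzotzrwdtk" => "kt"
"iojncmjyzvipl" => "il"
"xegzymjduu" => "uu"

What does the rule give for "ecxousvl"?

Looking at the pairs, the operation is to swap each adjacent pair of characters (1↔2, 3↔4, ...), then keep only the last 2 characters.
"ecxousvl" → "ceoxsulv" → "lv".

lv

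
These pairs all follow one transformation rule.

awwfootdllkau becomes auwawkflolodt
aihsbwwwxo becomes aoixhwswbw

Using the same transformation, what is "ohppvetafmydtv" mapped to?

ovhtpdpyvmefta

What's happening: take characters alternately from the front and the back (1st, last, 2nd, 2nd-last, ...).
On "ohppvetafmydtv" that produces "ovhtpdpyvmefta".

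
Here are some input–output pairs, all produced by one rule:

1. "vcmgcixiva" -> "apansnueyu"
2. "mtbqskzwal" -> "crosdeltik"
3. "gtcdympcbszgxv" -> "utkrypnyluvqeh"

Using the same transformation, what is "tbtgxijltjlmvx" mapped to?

Rule — swap the front and back halves of the string, then shift every letter 8 places backward in the alphabet (wrapping around).
For "tbtgxijltjlmvx", step one produces "ltjlmvxtbtgxij"; step two turns that into "dlbdenpltlypab".

dlbdenpltlypab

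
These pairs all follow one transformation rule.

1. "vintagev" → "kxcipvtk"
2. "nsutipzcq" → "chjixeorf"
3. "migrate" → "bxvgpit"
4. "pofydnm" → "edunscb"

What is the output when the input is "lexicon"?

atmxrdc

The rule is to shift every letter 11 places backward in the alphabet (wrapping around).
So "lexicon" becomes "atmxrdc".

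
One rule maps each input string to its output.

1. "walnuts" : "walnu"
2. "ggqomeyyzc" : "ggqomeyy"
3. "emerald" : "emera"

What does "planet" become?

Rule — delete the last 2 characters.
So "planet" becomes "plan".

plan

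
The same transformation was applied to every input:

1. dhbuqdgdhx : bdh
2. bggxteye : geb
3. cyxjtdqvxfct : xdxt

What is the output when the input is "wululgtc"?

What's happening: move the first character to the end, then keep one character in every 3, starting at position 2 (positions 2nd, 5th, 8th, ...).
On "wululgtc" that produces "lgw".

lgw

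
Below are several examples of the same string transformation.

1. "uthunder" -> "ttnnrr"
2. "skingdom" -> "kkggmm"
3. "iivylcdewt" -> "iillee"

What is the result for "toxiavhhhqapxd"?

Rule — keep one character in every 3, starting at position 2 (positions 2nd, 5th, 8th, ...), then double every character.
Applying both steps to "toxiavhhhqapxd": "oahad", then "ooaahhaadd".

ooaahhaadd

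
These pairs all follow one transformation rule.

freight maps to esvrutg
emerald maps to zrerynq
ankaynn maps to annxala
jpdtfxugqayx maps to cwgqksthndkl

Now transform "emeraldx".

zrerynkq

The transformation: swap each adjacent pair of characters (1↔2, 3↔4, ...), then shift every letter 13 places forward in the alphabet (wrapping around) — i.e. ROT13.
Doing the same to "emeraldx": "zrerynkq".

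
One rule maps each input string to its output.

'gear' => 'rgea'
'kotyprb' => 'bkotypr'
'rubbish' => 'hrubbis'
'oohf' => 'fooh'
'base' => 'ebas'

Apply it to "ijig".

Looking at the pairs, the operation is to move the last character to the front.
For "ijig" the result is "giji".

giji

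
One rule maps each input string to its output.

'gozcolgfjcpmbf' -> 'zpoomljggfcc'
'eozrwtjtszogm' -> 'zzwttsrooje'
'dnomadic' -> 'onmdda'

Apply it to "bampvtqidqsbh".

vtsqqpmidba

The transformation: delete the last 2 characters, then sort the characters into reverse alphabetical order.
For "bampvtqidqsbh", step one produces "bampvtqidqs"; step two turns that into "vtsqqpmidba".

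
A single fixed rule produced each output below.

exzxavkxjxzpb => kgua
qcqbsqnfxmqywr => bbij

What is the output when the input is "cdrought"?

What's happening: shift every letter 11 places forward in the alphabet (wrapping around), then keep one character in every 3, starting at position 3 (positions 3rd, 6th, 9th, ...).
For "cdrought", step one produces "noczfrse"; step two turns that into "cr".

cr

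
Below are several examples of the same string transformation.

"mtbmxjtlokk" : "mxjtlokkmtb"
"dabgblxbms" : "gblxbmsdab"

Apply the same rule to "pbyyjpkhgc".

In each case the input is transformed by: move the first 3 characters to the end (rotate left by 3).
Doing the same to "pbyyjpkhgc": "yjpkhgcpby".

yjpkhgcpby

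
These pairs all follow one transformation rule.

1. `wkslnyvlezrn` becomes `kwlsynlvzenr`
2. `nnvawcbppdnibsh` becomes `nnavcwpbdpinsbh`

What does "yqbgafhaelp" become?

qygbfaahlep

The pattern: swap each adjacent pair of characters (1↔2, 3↔4, ...).
Applying that to "yqbgafhaelp" gives "qygbfaahlep".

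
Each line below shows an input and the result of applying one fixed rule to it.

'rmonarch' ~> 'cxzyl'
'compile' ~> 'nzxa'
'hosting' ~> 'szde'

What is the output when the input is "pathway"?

What's happening: delete the last 3 characters, then shift every letter 11 places forward in the alphabet (wrapping around).
Applying that to "pathway" gives "ales".

ales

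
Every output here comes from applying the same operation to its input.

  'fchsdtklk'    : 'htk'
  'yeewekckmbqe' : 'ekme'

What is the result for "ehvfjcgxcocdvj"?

Rule — keep one character in every 3, starting at position 3 (positions 3rd, 6th, 9th, ...).
So "ehvfjcgxcocdvj" becomes "vccd".

vccd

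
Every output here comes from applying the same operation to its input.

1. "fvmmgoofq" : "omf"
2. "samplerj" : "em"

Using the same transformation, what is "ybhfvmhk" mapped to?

mh

Rule — reverse the string, then keep one character in every 3, starting at position 3 (positions 3rd, 6th, 9th, ...).
"ybhfvmhk" → "khmvfhby" → "mh".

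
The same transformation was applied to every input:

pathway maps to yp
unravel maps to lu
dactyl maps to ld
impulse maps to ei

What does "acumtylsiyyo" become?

oa

The transformation: move the first character to the end, then keep only the last 2 characters.
Working it through for "acumtylsiyyo": intermediate "cumtylsiyyoa", final "oa".
(Check on "pathway": → "athwayp" → "yp" ✓)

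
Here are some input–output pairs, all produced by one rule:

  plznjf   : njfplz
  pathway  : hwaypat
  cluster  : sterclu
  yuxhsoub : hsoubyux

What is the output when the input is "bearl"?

Looking at the pairs, the operation is to move the first 3 characters to the end (rotate left by 3).
For "bearl" the result is "rlbea".

rlbea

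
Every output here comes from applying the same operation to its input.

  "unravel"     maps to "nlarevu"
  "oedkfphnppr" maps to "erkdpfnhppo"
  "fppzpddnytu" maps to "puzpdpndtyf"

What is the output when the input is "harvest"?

Each output is the input with this applied: swap the first and last characters, then swap each adjacent pair of characters (1↔2, 3↔4, ...).
For "harvest", step one produces "tarvesh"; step two turns that into "atvrseh".

atvrseh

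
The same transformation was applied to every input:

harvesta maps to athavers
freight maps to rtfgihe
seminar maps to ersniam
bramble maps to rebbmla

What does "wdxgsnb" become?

dbwsgnx

Looking at the pairs, the operation is to swap each adjacent pair of characters (1↔2, 3↔4, ...), then take characters alternately from the front and the back (1st, last, 2nd, 2nd-last, ...).
On "wdxgsnb" that produces "dbwsgnx".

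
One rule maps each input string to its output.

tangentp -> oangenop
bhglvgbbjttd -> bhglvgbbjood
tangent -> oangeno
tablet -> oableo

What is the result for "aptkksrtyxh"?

Rule — replace every "t" with "o".
Applying that to "aptkksrtyxh" gives "apokksroyxh".

apokksroyxh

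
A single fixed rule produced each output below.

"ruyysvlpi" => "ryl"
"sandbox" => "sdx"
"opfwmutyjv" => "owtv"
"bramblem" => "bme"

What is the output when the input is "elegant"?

egt

In each case the input is transformed by: keep one character in every 3, starting at position 1 (positions 1st, 4th, 7th, ...).
For "elegant" the result is "egt".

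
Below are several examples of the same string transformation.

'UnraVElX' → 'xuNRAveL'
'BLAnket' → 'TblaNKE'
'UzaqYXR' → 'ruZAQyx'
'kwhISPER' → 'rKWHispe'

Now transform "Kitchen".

NkITCHE

The pattern: move the last character to the front, then flip the case of every letter.
For "Kitchen", step one produces "nKitche"; step two turns that into "NkITCHE".
(Check on "kwhISPER": → "RkwhISPE" → "rKWHispe" ✓)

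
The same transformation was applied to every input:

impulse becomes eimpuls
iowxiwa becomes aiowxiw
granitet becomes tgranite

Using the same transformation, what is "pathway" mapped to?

ypathwa

The rule is to move the last character to the front.
Applying that to "pathway" gives "ypathwa".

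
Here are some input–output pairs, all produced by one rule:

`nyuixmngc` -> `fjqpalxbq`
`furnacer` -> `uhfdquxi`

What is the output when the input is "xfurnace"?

Looking at the pairs, the operation is to shift every letter 3 places forward in the alphabet (wrapping around), then reverse the string.
On "xfurnace": the first step gives "aixuqdfh", and the second then gives "hfdquxia".

hfdquxia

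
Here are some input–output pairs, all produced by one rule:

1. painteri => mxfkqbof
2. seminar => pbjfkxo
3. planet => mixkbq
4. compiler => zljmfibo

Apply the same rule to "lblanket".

The rule is to shift every letter 3 places backward in the alphabet (wrapping around).
For "lblanket" the result is "iyixkhbq".

iyixkhbq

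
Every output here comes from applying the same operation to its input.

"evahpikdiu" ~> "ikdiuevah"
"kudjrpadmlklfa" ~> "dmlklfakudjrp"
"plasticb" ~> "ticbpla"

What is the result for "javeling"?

The pattern: swap the front and back halves of the string, then delete the last character.
For "javeling", step one produces "lingjave"; step two turns that into "lingjav".

lingjav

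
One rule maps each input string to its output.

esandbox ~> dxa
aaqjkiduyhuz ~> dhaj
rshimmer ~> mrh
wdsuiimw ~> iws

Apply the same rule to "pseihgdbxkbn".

dkpi

In each case the input is transformed by: swap the front and back halves of the string, then keep one character in every 3, starting at position 1 (positions 1st, 4th, 7th, ...).
For "pseihgdbxkbn", step one produces "dbxkbnpseihg"; step two turns that into "dkpi".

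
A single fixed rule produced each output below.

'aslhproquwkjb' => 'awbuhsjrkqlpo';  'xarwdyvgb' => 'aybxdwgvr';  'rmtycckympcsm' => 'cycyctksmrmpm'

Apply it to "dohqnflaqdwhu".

awdudqfqhohnl

The transformation: sort the characters into alphabetical order, then take characters alternately from the front and the back (1st, last, 2nd, 2nd-last, ...).
On "dohqnflaqdwhu": the first step gives "addfhhlnoqquw", and the second then gives "awdudqfqhohnl".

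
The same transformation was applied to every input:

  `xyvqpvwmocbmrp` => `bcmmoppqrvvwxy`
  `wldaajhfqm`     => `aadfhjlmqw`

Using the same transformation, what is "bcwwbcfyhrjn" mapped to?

The transformation: sort the characters into alphabetical order.
Applying that to "bcwwbcfyhrjn" gives "bbccfhjnrwwy".

bbccfhjnrwwy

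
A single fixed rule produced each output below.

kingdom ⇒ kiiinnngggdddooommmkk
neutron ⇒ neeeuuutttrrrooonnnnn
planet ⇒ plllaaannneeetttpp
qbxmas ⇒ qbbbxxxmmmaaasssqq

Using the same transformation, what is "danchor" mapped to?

The rule is to repeat every character 3 times, then move the first 2 characters to the end (rotate left by 2).
For "danchor", step one produces "dddaaannnccchhhooorrr"; step two turns that into "daaannnccchhhooorrrdd".

daaannnccchhhooorrrdd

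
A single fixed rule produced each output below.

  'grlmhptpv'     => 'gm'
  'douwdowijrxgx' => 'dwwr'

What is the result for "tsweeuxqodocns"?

In each case the input is transformed by: keep one character in every 3, starting at position 1 (positions 1st, 4th, 7th, ...), then delete the last character.
Starting from "tsweeuxqodocns": after the first operation, "texdn"; after the second, "texd".

texd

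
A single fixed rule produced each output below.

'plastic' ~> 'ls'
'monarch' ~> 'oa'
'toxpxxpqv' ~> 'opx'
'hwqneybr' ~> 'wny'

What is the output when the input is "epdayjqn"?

paj

Looking at the pairs, the operation is to delete the last 2 characters, then keep every other character starting from the second (positions 2nd, 4th, 6th, ...).
Working it through for "epdayjqn": intermediate "epdayj", final "paj".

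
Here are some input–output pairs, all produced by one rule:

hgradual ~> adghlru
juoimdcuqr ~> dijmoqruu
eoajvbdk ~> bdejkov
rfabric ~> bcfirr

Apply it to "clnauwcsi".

Looking at the pairs, the operation is to sort the characters into alphabetical order, then delete the first character.
Applying both steps to "clnauwcsi": "accilnsuw", then "ccilnsuw".

ccilnsuw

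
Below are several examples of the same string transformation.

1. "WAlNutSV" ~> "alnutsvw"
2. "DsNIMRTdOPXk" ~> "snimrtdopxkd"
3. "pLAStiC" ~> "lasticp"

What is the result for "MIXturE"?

ixturem

Each output is the input with this applied: move the first character to the end, then convert every letter to lowercase.
Working it through for "MIXturE": intermediate "IXturEM", final "ixturem".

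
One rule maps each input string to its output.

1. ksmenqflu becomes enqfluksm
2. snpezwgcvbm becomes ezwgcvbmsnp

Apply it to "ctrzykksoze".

zykksozectr

The rule is to move the first 3 characters to the end (rotate left by 3).
So "ctrzykksoze" becomes "zykksozectr".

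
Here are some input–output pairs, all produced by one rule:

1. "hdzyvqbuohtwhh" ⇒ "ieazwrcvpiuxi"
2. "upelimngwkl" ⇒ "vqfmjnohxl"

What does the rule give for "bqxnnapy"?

cryoobq

Each output is the input with this applied: delete the last character, then shift every letter 1 place forward in the alphabet (wrapping around).
Starting from "bqxnnapy": after the first operation, "bqxnnap"; after the second, "cryoobq".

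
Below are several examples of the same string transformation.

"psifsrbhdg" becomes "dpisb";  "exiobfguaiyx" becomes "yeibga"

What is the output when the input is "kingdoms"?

Each output is the input with this applied: move the last 2 characters to the front (rotate right by 2), then keep every other character starting from the first (positions 1st, 3rd, 5th, ...).
For "kingdoms" the result is "mknd".

mknd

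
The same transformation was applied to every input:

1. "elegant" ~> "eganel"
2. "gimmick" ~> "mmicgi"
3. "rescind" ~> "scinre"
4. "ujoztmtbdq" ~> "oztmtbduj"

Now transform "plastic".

Rule — delete the last character, then move the first 2 characters to the end (rotate left by 2).
On "plastic": the first step gives "plasti", and the second then gives "astipl".

astipl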